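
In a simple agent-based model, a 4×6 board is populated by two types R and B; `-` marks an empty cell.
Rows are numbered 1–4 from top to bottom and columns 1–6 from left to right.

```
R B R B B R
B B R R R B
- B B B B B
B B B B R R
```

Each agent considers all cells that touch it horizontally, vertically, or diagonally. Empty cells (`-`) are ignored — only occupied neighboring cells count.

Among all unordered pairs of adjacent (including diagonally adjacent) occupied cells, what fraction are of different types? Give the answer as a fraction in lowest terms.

Scan each occupied cell's neighbors to the right and below (and the two forward diagonals) so each pair is counted once.
From row 1: 14 unlike of 21 pairs (running 14/21).
From row 2: 11 unlike of 19 pairs (running 25/40).
From row 3: 5 unlike of 18 pairs (running 30/58).
From row 4: 1 unlike of 5 pairs (running 31/63).
Total adjacent occupied pairs: 63; unlike-type pairs: 31.
31/63 is already in lowest terms.

31/63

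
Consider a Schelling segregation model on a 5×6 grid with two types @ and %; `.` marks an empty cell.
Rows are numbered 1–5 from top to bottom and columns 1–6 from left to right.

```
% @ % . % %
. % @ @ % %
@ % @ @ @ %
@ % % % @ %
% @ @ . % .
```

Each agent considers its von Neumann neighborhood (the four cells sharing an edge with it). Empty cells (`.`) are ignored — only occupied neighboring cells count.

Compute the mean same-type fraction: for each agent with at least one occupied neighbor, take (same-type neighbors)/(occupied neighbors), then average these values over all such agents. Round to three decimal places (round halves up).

(1,1)% 0/1
(1,2)@ 0/3
(1,3)% 0/2
(1,5)% 2/2
(1,6)% 2/2
(2,2)% 1/3
(2,3)@ 2/4
(2,4)@ 2/3
(2,5)% 2/4
(2,6)% 3/3
(3,1)@ 1/2
(3,2)% 2/4
(3,3)@ 2/4
(3,4)@ 3/4
(3,5)@ 2/4
(3,6)% 2/3
(4,1)@ 1/3
(4,2)% 2/4
(4,3)% 2/4
(4,4)% 1/3
(4,5)@ 1/4
(4,6)% 1/2
(5,1)% 0/2
(5,2)@ 1/3
(5,3)@ 1/2
(5,5)% 0/1
Sum over 26 agents: 0/1 + 0/3 + 0/2 + 2/2 + 2/2 + 1/3 + 2/4 + 2/3 + 2/4 + 3/3 + 1/2 + 2/4 + 2/4 + 3/4 + 2/4 + 2/3 + 1/3 + 2/4 + 2/4 + 1/3 + 1/4 + 1/2 + 0/2 + 1/3 + 1/2 + 0/1 = 35/3; mean = 35/3 ÷ 26 = 35/78 = 0.448717… → 0.449.

0.449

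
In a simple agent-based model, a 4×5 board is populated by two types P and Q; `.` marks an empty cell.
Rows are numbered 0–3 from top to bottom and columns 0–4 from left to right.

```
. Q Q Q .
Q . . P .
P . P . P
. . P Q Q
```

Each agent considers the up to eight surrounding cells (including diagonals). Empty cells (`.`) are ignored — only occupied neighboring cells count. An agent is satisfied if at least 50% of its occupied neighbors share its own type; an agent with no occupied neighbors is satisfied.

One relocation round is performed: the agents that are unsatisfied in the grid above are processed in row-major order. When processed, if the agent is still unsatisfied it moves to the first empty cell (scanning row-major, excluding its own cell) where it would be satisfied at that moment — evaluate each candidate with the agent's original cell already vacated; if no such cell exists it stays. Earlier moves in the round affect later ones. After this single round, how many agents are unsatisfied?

1

Initially unsatisfied (in order): (2,0), (2,4), (3,3).
  (2,0) → (0,4).
  (2,4) → (1,4).
  (3,3) → (0,0).
Resulting grid:
Q Q Q Q P
Q . . P P
. . P . .
. . P . Q
Unsatisfied now: (0,3).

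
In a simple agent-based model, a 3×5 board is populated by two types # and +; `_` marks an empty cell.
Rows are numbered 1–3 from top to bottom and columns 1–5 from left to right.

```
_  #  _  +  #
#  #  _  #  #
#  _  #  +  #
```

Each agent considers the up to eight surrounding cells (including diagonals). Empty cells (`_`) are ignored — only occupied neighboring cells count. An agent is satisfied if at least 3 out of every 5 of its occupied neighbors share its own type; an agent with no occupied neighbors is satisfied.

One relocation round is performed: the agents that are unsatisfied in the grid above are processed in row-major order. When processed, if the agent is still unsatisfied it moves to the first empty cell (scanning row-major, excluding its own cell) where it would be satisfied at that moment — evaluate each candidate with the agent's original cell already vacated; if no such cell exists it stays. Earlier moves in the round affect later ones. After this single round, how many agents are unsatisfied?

2

Initially unsatisfied (in order): (1,4), (3,4).
  (1,4): no empty cell satisfies it; stays.
  (3,4): no empty cell satisfies it; stays.
Resulting grid:
_ # _ + #
# # _ # #
# _ # + #
Unsatisfied now: (1,4), (3,4).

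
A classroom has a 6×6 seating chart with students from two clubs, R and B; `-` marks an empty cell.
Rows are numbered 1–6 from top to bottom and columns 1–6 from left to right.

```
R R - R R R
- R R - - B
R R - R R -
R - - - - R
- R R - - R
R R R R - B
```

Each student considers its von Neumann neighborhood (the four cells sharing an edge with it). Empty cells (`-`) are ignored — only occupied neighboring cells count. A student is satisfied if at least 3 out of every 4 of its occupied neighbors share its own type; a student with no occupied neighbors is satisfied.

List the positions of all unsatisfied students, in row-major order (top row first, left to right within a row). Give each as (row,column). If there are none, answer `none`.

(1,6), (2,6), (5,6), (6,6)

Row 1: (1,1)R 1/1 ok · (1,2)R 2/2 ok · (1,4)R 1/1 ok · (1,5)R 2/2 ok · (1,6)R 1/2 unhappy
Row 2: (2,2)R 3/3 ok · (2,3)R 1/1 ok · (2,6)B 0/1 unhappy
Row 3: (3,1)R 2/2 ok · (3,2)R 2/2 ok · (3,4)R 1/1 ok · (3,5)R 1/1 ok
Row 4: (4,1)R 1/1 ok · (4,6)R 1/1 ok
Row 5: (5,2)R 2/2 ok · (5,3)R 2/2 ok · (5,6)R 1/2 unhappy
Row 6: (6,1)R 1/1 ok · (6,2)R 3/3 ok · (6,3)R 3/3 ok · (6,4)R 1/1 ok · (6,6)B 0/1 unhappy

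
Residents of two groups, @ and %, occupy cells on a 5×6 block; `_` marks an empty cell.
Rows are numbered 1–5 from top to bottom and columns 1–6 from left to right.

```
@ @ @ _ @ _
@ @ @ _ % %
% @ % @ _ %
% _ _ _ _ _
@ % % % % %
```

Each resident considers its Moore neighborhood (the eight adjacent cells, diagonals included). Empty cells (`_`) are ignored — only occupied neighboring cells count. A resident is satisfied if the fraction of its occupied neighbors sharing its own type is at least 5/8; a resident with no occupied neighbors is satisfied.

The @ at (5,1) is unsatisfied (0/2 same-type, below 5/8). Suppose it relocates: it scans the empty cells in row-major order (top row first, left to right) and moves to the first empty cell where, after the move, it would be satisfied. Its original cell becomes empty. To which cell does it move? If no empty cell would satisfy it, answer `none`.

(1,4)

Vacating (5,1). Empty cells in order:
  (1,4): 3/4 same-type → satisfied — stop here.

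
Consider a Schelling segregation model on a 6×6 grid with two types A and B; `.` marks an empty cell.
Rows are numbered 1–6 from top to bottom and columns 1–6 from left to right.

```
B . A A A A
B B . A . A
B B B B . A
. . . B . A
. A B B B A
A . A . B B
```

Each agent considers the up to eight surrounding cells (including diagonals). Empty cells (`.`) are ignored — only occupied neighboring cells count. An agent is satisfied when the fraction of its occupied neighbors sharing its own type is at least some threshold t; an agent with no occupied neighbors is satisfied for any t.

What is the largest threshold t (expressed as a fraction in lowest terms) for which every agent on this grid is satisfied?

1/4

Row 1: (1,1)B 2/2 · (1,3)A 2/3 · (1,4)A 3/3 · (1,5)A 4/4 · (1,6)A 2/2
Row 2: (2,1)B 4/4 · (2,2)B 5/6 · (2,4)A 3/5 · (2,6)A 3/3
Row 3: (3,1)B 3/3 · (3,2)B 4/4 · (3,3)B 4/5 · (3,4)B 2/3 · (3,6)A 2/2
Row 4: (4,4)B 5/5 · (4,6)A 2/3
Row 5: (5,2)A 2/3 · (5,3)B 2/4 · (5,4)B 4/5 · (5,5)B 4/6 · (5,6)A 1/4
Row 6: (6,1)A 1/1 · (6,3)A 1/3 · (6,5)B 3/4 · (6,6)B 2/3
The smallest same-type fraction is 1/4 at (5,6), which reduces to 1/4. Any threshold above that leaves this agent unsatisfied.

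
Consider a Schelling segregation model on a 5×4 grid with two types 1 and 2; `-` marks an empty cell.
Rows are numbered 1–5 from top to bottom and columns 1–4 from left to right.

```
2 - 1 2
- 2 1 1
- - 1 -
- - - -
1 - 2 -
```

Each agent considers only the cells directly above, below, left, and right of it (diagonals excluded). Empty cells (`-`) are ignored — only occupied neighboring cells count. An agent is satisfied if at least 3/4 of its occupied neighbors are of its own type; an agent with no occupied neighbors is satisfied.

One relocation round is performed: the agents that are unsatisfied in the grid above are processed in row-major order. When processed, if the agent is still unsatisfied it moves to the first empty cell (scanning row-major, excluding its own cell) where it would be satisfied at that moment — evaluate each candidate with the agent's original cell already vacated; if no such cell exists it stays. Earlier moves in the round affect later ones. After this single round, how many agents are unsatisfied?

0

Initially unsatisfied (in order): (1,3), (1,4), (2,2), (2,4).
  (1,3) → (3,1).
  (1,4) → (1,2).
  (2,2) → (4,2).
  (2,4): now satisfied by earlier moves; stays.
Resulting grid:
2 2 - -
- - 1 1
1 - 1 -
- 2 - -
1 - 2 -
All satisfied now.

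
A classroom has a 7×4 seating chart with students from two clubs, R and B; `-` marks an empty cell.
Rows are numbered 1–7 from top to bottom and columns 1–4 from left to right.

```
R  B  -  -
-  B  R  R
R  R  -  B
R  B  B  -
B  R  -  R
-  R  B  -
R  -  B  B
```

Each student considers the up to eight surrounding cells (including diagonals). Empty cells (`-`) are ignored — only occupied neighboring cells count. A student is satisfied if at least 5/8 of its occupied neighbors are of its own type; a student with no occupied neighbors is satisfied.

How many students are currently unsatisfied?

16

Row 1: (1,1)R 0/2 unhappy · (1,2)B 1/3 unhappy
Row 2: (2,2)B 1/5 unhappy · (2,3)R 2/5 unhappy · (2,4)R 1/2 unhappy
Row 3: (3,1)R 2/4 unhappy · (3,2)R 3/6 unhappy · (3,4)B 1/3 unhappy
Row 4: (4,1)R 3/5 unhappy · (4,2)B 2/6 unhappy · (4,3)B 2/5 unhappy
Row 5: (5,1)B 1/4 unhappy · (5,2)R 2/6 unhappy · (5,4)R 0/2 unhappy
Row 6: (6,2)R 2/5 unhappy · (6,3)B 2/5 unhappy
Row 7: (7,1)R 1/1 ok · (7,3)B 2/3 ok · (7,4)B 2/2 ok
Unsatisfied: (1,1), (1,2), (2,2), (2,3), (2,4), (3,1), (3,2), (3,4), (4,1), (4,2), (4,3), (5,1), (5,2), (5,4), (6,2), (6,3) — 16 in total.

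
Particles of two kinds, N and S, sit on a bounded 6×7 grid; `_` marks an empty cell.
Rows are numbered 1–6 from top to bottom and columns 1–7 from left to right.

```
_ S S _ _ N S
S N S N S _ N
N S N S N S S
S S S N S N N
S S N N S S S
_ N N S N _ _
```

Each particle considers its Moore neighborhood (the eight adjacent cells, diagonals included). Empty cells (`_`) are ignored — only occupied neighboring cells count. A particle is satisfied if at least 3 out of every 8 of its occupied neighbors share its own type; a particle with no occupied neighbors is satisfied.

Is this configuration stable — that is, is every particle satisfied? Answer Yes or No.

No

(1,2)S 3/4 satisfied
(1,3)S 2/4 satisfied
(1,6)N 1/3 not
(1,7)S 0/2 not
(2,1)S 2/4 satisfied
(2,2)N 2/7 not
(2,3)S 4/7 satisfied
(2,4)N 2/6 not
(2,5)S 2/5 satisfied
(2,7)N 1/4 not
(3,1)N 1/5 not
(3,2)S 5/8 satisfied
(3,3)N 3/8 satisfied
(3,4)S 4/8 satisfied
(3,5)N 3/7 satisfied
(3,6)S 3/7 satisfied
(3,7)S 1/4 not
(4,1)S 4/5 satisfied
(4,2)S 5/8 satisfied
(4,3)S 4/8 satisfied
(4,4)N 4/8 satisfied
(4,5)S 4/8 satisfied
(4,6)N 2/8 not
(4,7)N 1/5 not
(5,1)S 3/4 satisfied
(5,2)S 4/7 satisfied
(5,3)N 4/8 satisfied
(5,4)N 4/8 satisfied
(5,5)S 3/7 satisfied
(5,6)S 3/6 satisfied
(5,7)S 1/3 not
(6,2)N 2/4 satisfied
(6,3)N 3/5 satisfied
(6,4)S 1/5 not
(6,5)N 1/4 not
For instance (1,6) has only 1/3 same-type neighbors, below 3/8.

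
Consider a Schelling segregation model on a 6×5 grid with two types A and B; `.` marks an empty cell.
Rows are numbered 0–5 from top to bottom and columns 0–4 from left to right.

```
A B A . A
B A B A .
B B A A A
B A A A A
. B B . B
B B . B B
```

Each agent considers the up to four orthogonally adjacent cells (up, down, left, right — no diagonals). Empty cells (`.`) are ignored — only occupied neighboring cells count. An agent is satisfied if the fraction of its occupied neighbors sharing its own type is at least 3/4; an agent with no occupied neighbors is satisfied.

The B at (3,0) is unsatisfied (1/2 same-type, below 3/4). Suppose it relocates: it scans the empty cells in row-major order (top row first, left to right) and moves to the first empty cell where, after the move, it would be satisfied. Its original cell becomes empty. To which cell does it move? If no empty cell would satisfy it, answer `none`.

Vacating (3,0). Empty cells in order:
  (0,3): 0/3 same-type → still unsatisfied.
  (1,4): 0/3 same-type → still unsatisfied.
  (4,0): 2/2 same-type → satisfied — stop here.

(4,0)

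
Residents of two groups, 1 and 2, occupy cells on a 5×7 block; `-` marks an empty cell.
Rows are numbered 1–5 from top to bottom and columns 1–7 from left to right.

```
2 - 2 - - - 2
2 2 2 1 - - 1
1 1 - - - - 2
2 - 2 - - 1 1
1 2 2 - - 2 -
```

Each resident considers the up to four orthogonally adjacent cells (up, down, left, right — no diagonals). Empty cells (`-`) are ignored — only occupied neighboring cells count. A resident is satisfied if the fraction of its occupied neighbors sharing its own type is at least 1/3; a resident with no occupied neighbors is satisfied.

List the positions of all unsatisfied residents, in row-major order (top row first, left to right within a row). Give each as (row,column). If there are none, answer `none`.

(1,7), (2,4), (2,7), (3,7), (4,1), (5,1), (5,6)

(1,1)2 1/1 ok
(1,3)2 1/1 ok
(1,7)2 0/1 unhappy
(2,1)2 2/3 ok
(2,2)2 2/3 ok
(2,3)2 2/3 ok
(2,4)1 0/1 unhappy
(2,7)1 0/2 unhappy
(3,1)1 1/3 ok
(3,2)1 1/2 ok
(3,7)2 0/2 unhappy
(4,1)2 0/2 unhappy
(4,3)2 1/1 ok
(4,6)1 1/2 ok
(4,7)1 1/2 ok
(5,1)1 0/2 unhappy
(5,2)2 1/2 ok
(5,3)2 2/2 ok
(5,6)2 0/1 unhappy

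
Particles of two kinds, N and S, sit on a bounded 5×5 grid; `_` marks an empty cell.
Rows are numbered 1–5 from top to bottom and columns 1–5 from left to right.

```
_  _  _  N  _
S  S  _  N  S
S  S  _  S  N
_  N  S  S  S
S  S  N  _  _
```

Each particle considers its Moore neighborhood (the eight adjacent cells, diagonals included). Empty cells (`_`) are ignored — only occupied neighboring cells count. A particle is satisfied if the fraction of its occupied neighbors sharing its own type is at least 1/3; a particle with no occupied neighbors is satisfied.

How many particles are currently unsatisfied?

4

(1,4)N 1/2 ok
(2,1)S 3/3 ok
(2,2)S 3/3 ok
(2,4)N 2/4 ok
(2,5)S 1/4 unhappy
(3,1)S 3/4 ok
(3,2)S 4/5 ok
(3,4)S 4/6 ok
(3,5)N 1/5 unhappy
(4,2)N 1/6 unhappy
(4,3)S 4/6 ok
(4,4)S 3/5 ok
(4,5)S 2/3 ok
(5,1)S 1/2 ok
(5,2)S 2/4 ok
(5,3)N 1/4 unhappy
Unsatisfied: (2,5), (3,5), (4,2), (5,3) — 4 in total.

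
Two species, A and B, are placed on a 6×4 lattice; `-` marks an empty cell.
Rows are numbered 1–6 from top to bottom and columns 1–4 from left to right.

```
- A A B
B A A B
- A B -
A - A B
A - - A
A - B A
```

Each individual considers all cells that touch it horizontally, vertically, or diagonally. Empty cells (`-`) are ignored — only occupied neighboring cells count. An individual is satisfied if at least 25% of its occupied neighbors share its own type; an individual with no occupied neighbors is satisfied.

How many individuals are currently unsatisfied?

Row 1: (1,2)A 3/4 ✓ · (1,3)A 3/5 ✓ · (1,4)B 1/3 ✓
Row 2: (2,1)B 0/3 ✗ · (2,2)A 4/6 ✓ · (2,3)A 4/7 ✓ · (2,4)B 2/4 ✓
Row 3: (3,2)A 4/6 ✓ · (3,3)B 2/6 ✓
Row 4: (4,1)A 2/2 ✓ · (4,3)A 2/4 ✓ · (4,4)B 1/3 ✓
Row 5: (5,1)A 2/2 ✓ · (5,4)A 2/4 ✓
Row 6: (6,1)A 1/1 ✓ · (6,3)B 0/2 ✗ · (6,4)A 1/2 ✓
Unsatisfied: (2,1), (6,3) — 2 in total.

2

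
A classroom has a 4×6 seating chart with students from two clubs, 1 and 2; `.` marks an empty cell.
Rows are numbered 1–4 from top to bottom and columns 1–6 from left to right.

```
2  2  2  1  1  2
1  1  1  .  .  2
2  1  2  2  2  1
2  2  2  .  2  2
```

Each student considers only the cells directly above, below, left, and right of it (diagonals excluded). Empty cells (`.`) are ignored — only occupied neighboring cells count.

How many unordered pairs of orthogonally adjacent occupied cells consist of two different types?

13

Scan each occupied cell's neighbors to the right and below so each pair is counted once.
Row 1: 2(1,1)–2(1,2)= 2(1,1)–1(2,1)≠ 2(1,2)–2(1,3)= 2(1,2)–1(2,2)≠ 2(1,3)–1(1,4)≠ 2(1,3)–1(2,3)≠ 1(1,4)–1(1,5)= 1(1,5)–2(1,6)≠ 2(1,6)–2(2,6)=  → 5/9 unlike.
Row 2: 1(2,1)–1(2,2)= 1(2,1)–2(3,1)≠ 1(2,2)–1(2,3)= 1(2,2)–1(3,2)= 1(2,3)–2(3,3)≠ 2(2,6)–1(3,6)≠  → 3/6 unlike.
Row 3: 2(3,1)–1(3,2)≠ 2(3,1)–2(4,1)= 1(3,2)–2(3,3)≠ 1(3,2)–2(4,2)≠ 2(3,3)–2(3,4)= 2(3,3)–2(4,3)= 2(3,4)–2(3,5)= 2(3,5)–1(3,6)≠ 2(3,5)–2(4,5)= 1(3,6)–2(4,6)≠  → 5/10 unlike.
Row 4: 2(4,1)–2(4,2)= 2(4,2)–2(4,3)= 2(4,5)–2(4,6)=  → 0/3 unlike.
Total adjacent occupied pairs: 28; unlike-type pairs: 13.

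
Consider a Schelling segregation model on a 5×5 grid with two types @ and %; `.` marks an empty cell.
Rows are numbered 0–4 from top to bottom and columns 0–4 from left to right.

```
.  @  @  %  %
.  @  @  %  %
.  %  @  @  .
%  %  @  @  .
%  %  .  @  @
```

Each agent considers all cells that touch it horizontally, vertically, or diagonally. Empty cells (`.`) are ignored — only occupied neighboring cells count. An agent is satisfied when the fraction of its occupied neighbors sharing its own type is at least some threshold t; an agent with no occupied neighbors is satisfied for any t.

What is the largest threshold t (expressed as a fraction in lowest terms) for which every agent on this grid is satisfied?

1/3

Row 0: (0,1)@ 3/3 · (0,2)@ 3/5 · (0,3)% 3/5 · (0,4)% 3/3
Row 1: (1,1)@ 4/5 · (1,2)@ 5/8 · (1,3)% 3/7 · (1,4)% 3/4
Row 2: (2,1)% 2/6 · (2,2)@ 5/8 · (2,3)@ 4/6
Row 3: (3,0)% 4/4 · (3,1)% 4/6 · (3,2)@ 4/7 · (3,3)@ 5/5
Row 4: (4,0)% 3/3 · (4,1)% 3/4 · (4,3)@ 3/3 · (4,4)@ 2/2
The smallest same-type fraction is 2/6 at (2,1), which reduces to 1/3. Any threshold above that leaves this agent unsatisfied.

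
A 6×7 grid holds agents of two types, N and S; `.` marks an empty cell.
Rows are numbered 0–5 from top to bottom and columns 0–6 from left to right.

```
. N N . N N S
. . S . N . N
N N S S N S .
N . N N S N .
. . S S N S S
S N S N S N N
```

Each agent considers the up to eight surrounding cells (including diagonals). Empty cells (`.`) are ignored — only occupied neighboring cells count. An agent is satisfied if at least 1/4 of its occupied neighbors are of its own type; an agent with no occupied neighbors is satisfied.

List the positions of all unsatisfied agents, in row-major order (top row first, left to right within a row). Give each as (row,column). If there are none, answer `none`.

(0,1)N 1/2 ok
(0,2)N 1/2 ok
(0,4)N 2/2 ok
(0,5)N 3/4 ok
(0,6)S 0/2 unhappy
(1,2)S 2/5 ok
(1,4)N 3/5 ok
(1,6)N 1/3 ok
(2,0)N 2/2 ok
(2,1)N 3/5 ok
(2,2)S 2/5 ok
(2,3)S 3/7 ok
(2,4)N 3/6 ok
(2,5)S 1/5 unhappy
(3,0)N 2/2 ok
(3,2)N 2/6 ok
(3,3)N 3/8 ok
(3,4)S 4/8 ok
(3,5)N 2/6 ok
(4,2)S 2/6 ok
(4,3)S 4/8 ok
(4,4)N 4/8 ok
(4,5)S 3/7 ok
(4,6)S 1/4 ok
(5,0)S 0/1 unhappy
(5,1)N 0/3 unhappy
(5,2)S 2/4 ok
(5,3)N 1/5 unhappy
(5,4)S 2/5 ok
(5,5)N 2/5 ok
(5,6)N 1/3 ok

(0,6), (2,5), (5,0), (5,1), (5,3)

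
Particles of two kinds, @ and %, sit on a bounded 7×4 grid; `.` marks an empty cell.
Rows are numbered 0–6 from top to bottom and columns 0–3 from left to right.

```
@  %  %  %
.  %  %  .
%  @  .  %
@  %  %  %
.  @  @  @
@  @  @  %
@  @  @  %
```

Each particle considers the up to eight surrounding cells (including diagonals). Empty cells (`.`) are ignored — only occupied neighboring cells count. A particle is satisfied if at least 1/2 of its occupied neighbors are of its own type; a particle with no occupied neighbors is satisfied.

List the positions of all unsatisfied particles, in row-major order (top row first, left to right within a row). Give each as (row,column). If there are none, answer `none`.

Row 0: (0,0)@ 0/2 not · (0,1)% 3/4 satisfied · (0,2)% 4/4 satisfied · (0,3)% 2/2 satisfied
Row 1: (1,1)% 4/6 satisfied · (1,2)% 5/6 satisfied
Row 2: (2,0)% 2/4 satisfied · (2,1)@ 1/6 not · (2,3)% 3/3 satisfied
Row 3: (3,0)@ 2/4 satisfied · (3,1)% 2/6 not · (3,2)% 3/7 not · (3,3)% 2/4 satisfied
Row 4: (4,1)@ 5/7 satisfied · (4,2)@ 4/8 satisfied · (4,3)@ 2/5 not
Row 5: (5,0)@ 4/4 satisfied · (5,1)@ 7/7 satisfied · (5,2)@ 6/8 satisfied · (5,3)% 1/5 not
Row 6: (6,0)@ 3/3 satisfied · (6,1)@ 5/5 satisfied · (6,2)@ 3/5 satisfied · (6,3)% 1/3 not

(0,0), (2,1), (3,1), (3,2), (4,3), (5,3), (6,3)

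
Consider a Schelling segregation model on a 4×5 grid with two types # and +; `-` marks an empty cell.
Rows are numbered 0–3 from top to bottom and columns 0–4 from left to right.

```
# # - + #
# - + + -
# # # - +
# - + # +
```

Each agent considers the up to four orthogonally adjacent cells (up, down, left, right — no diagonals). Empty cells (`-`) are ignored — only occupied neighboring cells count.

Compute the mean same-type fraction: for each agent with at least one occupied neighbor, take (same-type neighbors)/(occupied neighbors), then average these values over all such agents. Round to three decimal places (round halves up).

0.656

(0,0)# 2/2
(0,1)# 1/1
(0,3)+ 1/2
(0,4)# 0/1
(1,0)# 2/2
(1,2)+ 1/2
(1,3)+ 2/2
(2,0)# 3/3
(2,1)# 2/2
(2,2)# 1/3
(2,4)+ 1/1
(3,0)# 1/1
(3,2)+ 0/2
(3,3)# 0/2
(3,4)+ 1/2
Sum over 15 agents: 2/2 + 1/1 + 1/2 + 0/1 + 2/2 + 1/2 + 2/2 + 3/3 + 2/2 + 1/3 + 1/1 + 1/1 + 0/2 + 0/2 + 1/2 = 59/6; mean = 59/6 ÷ 15 = 59/90 = 0.655555… → 0.656.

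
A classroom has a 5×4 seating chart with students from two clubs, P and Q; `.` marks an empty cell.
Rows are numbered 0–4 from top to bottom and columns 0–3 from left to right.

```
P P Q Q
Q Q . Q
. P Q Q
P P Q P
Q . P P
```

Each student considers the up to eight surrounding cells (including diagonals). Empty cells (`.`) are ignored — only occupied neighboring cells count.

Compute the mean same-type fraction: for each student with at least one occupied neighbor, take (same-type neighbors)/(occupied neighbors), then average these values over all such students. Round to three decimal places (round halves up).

Row 0: (0,0)P 1/3 · (0,1)P 1/4 · (0,2)Q 3/4 · (0,3)Q 2/2
Row 1: (1,0)Q 1/4 · (1,1)Q 3/6 · (1,3)Q 4/4
Row 2: (2,1)P 2/6 · (2,2)Q 4/7 · (2,3)Q 3/4
Row 3: (3,0)P 2/3 · (3,1)P 3/6 · (3,2)Q 2/7 · (3,3)P 2/5
Row 4: (4,0)Q 0/2 · (4,2)P 3/4 · (4,3)P 2/3
Sum over 17 students: 1/3 + 1/4 + 3/4 + 2/2 + 1/4 + 3/6 + 4/4 + 2/6 + 4/7 + 3/4 + 2/3 + 3/6 + 2/7 + 2/5 + 0/2 + 3/4 + 2/3 = 1261/140; mean = 1261/140 ÷ 17 = 1261/2380 = 0.529831… → 0.530.

0.530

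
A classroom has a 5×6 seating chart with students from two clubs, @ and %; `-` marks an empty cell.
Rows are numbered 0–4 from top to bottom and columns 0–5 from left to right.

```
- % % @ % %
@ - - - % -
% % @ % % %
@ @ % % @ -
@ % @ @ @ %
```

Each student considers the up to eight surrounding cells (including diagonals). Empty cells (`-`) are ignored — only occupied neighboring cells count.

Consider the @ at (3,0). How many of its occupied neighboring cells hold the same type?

Occupied neighbors of (3,0): (2,0)=%, (2,1)=%, (3,1)=@, (4,0)=@, (4,1)=%.
Same type (@): 2 of 5.

2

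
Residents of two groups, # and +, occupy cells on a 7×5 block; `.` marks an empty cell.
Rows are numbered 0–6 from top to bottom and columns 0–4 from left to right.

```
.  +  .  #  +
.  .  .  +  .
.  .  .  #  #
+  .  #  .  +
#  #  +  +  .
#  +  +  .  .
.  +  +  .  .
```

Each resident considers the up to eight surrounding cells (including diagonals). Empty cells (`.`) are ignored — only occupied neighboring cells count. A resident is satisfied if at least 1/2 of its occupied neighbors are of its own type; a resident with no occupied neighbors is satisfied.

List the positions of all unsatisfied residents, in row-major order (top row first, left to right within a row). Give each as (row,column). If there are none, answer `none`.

Row 0: (0,1)+ 0/0 ✓ · (0,3)# 0/2 ✗ · (0,4)+ 1/2 ✓
Row 1: (1,3)+ 1/4 ✗
Row 2: (2,3)# 2/4 ✓ · (2,4)# 1/3 ✗
Row 3: (3,0)+ 0/2 ✗ · (3,2)# 2/4 ✓ · (3,4)+ 1/3 ✗
Row 4: (4,0)# 2/4 ✓ · (4,1)# 3/7 ✗ · (4,2)+ 3/5 ✓ · (4,3)+ 3/4 ✓
Row 5: (5,0)# 2/4 ✓ · (5,1)+ 4/7 ✓ · (5,2)+ 5/6 ✓
Row 6: (6,1)+ 3/4 ✓ · (6,2)+ 3/3 ✓

(0,3), (1,3), (2,4), (3,0), (3,4), (4,1)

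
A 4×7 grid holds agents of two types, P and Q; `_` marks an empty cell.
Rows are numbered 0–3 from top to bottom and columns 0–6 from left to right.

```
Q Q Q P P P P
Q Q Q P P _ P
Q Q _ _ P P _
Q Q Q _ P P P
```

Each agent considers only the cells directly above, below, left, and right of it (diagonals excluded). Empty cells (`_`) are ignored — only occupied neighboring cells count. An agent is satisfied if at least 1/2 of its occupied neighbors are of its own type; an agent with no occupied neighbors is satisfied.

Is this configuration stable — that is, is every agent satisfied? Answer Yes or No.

Row 0: (0,0)Q 2/2 ✓ · (0,1)Q 3/3 ✓ · (0,2)Q 2/3 ✓ · (0,3)P 2/3 ✓ · (0,4)P 3/3 ✓ · (0,5)P 2/2 ✓ · (0,6)P 2/2 ✓
Row 1: (1,0)Q 3/3 ✓ · (1,1)Q 4/4 ✓ · (1,2)Q 2/3 ✓ · (1,3)P 2/3 ✓ · (1,4)P 3/3 ✓ · (1,6)P 1/1 ✓
Row 2: (2,0)Q 3/3 ✓ · (2,1)Q 3/3 ✓ · (2,4)P 3/3 ✓ · (2,5)P 2/2 ✓
Row 3: (3,0)Q 2/2 ✓ · (3,1)Q 3/3 ✓ · (3,2)Q 1/1 ✓ · (3,4)P 2/2 ✓ · (3,5)P 3/3 ✓ · (3,6)P 1/1 ✓
All meet the threshold, so the configuration is stable.

Yes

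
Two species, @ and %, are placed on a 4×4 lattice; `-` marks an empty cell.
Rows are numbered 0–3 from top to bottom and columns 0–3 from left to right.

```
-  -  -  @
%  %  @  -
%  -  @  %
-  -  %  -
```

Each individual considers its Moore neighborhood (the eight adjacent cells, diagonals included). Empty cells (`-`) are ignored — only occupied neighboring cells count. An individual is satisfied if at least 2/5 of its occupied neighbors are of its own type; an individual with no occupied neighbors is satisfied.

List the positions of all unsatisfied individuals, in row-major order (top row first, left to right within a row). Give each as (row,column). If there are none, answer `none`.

(2,2), (2,3)

(0,3)@ 1/1 ok
(1,0)% 2/2 ok
(1,1)% 2/4 ok
(1,2)@ 2/4 ok
(2,0)% 2/2 ok
(2,2)@ 1/4 unhappy
(2,3)% 1/3 unhappy
(3,2)% 1/2 ok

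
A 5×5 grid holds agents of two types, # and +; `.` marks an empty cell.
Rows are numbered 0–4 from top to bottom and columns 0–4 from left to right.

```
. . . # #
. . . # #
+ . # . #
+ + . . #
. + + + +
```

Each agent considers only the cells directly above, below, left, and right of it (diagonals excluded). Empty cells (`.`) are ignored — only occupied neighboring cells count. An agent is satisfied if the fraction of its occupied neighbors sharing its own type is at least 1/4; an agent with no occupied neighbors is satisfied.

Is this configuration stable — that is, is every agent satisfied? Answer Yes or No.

(0,3)# 2/2 ok
(0,4)# 2/2 ok
(1,3)# 2/2 ok
(1,4)# 3/3 ok
(2,0)+ 1/1 ok
(2,2)# 0/0 ok
(2,4)# 2/2 ok
(3,0)+ 2/2 ok
(3,1)+ 2/2 ok
(3,4)# 1/2 ok
(4,1)+ 2/2 ok
(4,2)+ 2/2 ok
(4,3)+ 2/2 ok
(4,4)+ 1/2 ok
All meet the threshold, so the configuration is stable.

Yes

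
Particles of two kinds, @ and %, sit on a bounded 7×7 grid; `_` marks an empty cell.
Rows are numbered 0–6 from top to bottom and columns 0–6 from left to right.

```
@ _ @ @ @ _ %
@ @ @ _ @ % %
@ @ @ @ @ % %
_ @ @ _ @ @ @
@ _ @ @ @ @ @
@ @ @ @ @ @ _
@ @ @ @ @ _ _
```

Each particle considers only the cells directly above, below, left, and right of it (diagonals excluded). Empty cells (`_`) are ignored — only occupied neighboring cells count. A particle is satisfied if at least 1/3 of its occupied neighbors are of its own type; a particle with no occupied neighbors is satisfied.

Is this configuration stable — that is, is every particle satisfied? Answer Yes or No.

Yes

(0,0)@ 1/1 ok
(0,2)@ 2/2 ok
(0,3)@ 2/2 ok
(0,4)@ 2/2 ok
(0,6)% 1/1 ok
(1,0)@ 3/3 ok
(1,1)@ 3/3 ok
(1,2)@ 3/3 ok
(1,4)@ 2/3 ok
(1,5)% 2/3 ok
(1,6)% 3/3 ok
(2,0)@ 2/2 ok
(2,1)@ 4/4 ok
(2,2)@ 4/4 ok
(2,3)@ 2/2 ok
(2,4)@ 3/4 ok
(2,5)% 2/4 ok
(2,6)% 2/3 ok
(3,1)@ 2/2 ok
(3,2)@ 3/3 ok
(3,4)@ 3/3 ok
(3,5)@ 3/4 ok
(3,6)@ 2/3 ok
(4,0)@ 1/1 ok
(4,2)@ 3/3 ok
(4,3)@ 3/3 ok
(4,4)@ 4/4 ok
(4,5)@ 4/4 ok
(4,6)@ 2/2 ok
(5,0)@ 3/3 ok
(5,1)@ 3/3 ok
(5,2)@ 4/4 ok
(5,3)@ 4/4 ok
(5,4)@ 4/4 ok
(5,5)@ 2/2 ok
(6,0)@ 2/2 ok
(6,1)@ 3/3 ok
(6,2)@ 3/3 ok
(6,3)@ 3/3 ok
(6,4)@ 2/2 ok
All meet the threshold, so the configuration is stable.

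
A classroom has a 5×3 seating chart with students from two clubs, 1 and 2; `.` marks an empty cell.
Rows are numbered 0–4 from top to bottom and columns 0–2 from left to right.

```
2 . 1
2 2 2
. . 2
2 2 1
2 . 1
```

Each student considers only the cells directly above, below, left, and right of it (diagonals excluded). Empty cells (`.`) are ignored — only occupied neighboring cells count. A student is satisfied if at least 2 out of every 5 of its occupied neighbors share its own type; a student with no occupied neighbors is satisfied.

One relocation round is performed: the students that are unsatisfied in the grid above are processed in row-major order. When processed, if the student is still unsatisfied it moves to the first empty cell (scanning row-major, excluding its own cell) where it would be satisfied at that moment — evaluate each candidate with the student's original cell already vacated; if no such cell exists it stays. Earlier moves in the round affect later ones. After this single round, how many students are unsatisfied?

Initially unsatisfied (in order): (0,2), (3,2).
  (0,2): no empty cell satisfies it; stays.
  (3,2): no empty cell satisfies it; stays.
Resulting grid:
2 . 1
2 2 2
. . 2
2 2 1
2 . 1
Unsatisfied now: (0,2), (3,2).

2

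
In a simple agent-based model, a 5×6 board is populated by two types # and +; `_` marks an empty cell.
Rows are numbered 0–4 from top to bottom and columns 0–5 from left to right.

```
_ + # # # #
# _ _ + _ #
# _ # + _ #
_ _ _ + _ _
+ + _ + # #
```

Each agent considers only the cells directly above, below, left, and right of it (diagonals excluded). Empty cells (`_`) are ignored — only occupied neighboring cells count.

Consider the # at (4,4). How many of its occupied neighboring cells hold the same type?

1

Occupied neighbors of (4,4): (4,3)=+, (4,5)=#.
Same type (#): 1 of 2.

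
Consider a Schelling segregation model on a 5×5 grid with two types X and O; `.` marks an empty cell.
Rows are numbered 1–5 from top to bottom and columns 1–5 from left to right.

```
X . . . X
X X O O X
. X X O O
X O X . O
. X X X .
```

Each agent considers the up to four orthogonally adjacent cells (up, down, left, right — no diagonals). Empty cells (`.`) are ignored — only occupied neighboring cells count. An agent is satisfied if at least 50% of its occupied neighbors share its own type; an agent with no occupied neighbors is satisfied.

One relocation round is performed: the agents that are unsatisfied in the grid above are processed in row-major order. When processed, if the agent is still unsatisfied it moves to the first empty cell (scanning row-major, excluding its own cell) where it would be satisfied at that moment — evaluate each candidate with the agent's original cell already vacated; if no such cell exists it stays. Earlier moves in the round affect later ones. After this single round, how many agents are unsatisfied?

Initially unsatisfied (in order): (2,3), (2,5), (4,1), (4,2).
  (2,3) → (1,3).
  (2,5) → (1,2).
  (4,1) → (2,3).
  (4,2) → (1,4).
Resulting grid:
X X O O X
X X X O .
. X X O O
. . X . O
. X X X .
Unsatisfied now: (1,3), (1,5).

2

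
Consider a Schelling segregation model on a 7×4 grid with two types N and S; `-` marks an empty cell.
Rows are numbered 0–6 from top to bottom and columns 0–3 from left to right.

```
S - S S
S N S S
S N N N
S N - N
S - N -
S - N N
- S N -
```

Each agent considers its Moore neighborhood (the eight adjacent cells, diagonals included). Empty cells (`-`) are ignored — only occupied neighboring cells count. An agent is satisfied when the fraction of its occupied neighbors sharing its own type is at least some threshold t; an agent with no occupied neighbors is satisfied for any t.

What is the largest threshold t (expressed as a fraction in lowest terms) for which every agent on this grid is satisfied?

2/7

(0,0)S 1/2
(0,2)S 3/4
(0,3)S 3/3
(1,0)S 2/4
(1,1)N 2/7
(1,2)S 3/7
(1,3)S 3/5
(2,0)S 2/5
(2,1)N 3/7
(2,2)N 5/7
(2,3)N 2/4
(3,0)S 2/4
(3,1)N 3/6
(3,3)N 3/3
(4,0)S 2/3
(4,2)N 4/4
(5,0)S 2/2
(5,2)N 3/4
(5,3)N 3/3
(6,1)S 1/3
(6,2)N 2/3
The smallest same-type fraction is 2/7 at (1,1), which reduces to 2/7. Any threshold above that leaves this agent unsatisfied.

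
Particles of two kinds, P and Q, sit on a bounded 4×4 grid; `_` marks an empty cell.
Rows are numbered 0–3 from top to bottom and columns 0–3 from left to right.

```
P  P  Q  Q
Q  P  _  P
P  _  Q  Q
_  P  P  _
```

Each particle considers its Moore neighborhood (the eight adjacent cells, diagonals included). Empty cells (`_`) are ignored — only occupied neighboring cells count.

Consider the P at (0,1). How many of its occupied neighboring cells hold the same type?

2

Occupied neighbors of (0,1): (0,0)=P, (0,2)=Q, (1,0)=Q, (1,1)=P.
Same type (P): 2 of 4.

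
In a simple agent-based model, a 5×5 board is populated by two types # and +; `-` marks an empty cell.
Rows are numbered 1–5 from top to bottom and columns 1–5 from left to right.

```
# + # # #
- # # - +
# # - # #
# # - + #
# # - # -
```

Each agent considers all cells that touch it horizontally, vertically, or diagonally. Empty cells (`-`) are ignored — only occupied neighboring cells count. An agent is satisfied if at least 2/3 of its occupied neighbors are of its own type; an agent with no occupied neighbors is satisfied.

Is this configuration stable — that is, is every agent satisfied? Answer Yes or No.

(1,1)# 1/2 ✗
(1,2)+ 0/4 ✗
(1,3)# 3/4 ✓
(1,4)# 3/4 ✓
(1,5)# 1/2 ✗
(2,2)# 5/6 ✓
(2,3)# 5/6 ✓
(2,5)+ 0/4 ✗
(3,1)# 4/4 ✓
(3,2)# 5/5 ✓
(3,4)# 3/5 ✗
(3,5)# 2/4 ✗
(4,1)# 5/5 ✓
(4,2)# 5/5 ✓
(4,4)+ 0/4 ✗
(4,5)# 3/4 ✓
(5,1)# 3/3 ✓
(5,2)# 3/3 ✓
(5,4)# 1/2 ✗
For instance (1,1) has only 1/2 same-type neighbors, below 2/3.

No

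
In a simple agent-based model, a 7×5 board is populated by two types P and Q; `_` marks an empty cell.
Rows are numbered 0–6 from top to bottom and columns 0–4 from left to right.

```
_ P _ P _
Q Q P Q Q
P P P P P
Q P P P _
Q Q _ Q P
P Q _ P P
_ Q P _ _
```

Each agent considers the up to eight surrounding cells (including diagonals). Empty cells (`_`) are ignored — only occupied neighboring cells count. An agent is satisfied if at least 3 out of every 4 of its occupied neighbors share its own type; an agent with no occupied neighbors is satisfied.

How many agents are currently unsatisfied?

22

Row 0: (0,1)P 1/3 ✗ · (0,3)P 1/3 ✗
Row 1: (1,0)Q 1/4 ✗ · (1,1)Q 1/6 ✗ · (1,2)P 5/7 ✗ · (1,3)Q 1/6 ✗ · (1,4)Q 1/4 ✗
Row 2: (2,0)P 2/5 ✗ · (2,1)P 5/8 ✗ · (2,2)P 6/8 ✓ · (2,3)P 5/7 ✗ · (2,4)P 2/4 ✗
Row 3: (3,0)Q 2/5 ✗ · (3,1)P 4/7 ✗ · (3,2)P 5/7 ✗ · (3,3)P 5/6 ✓
Row 4: (4,0)Q 3/5 ✗ · (4,1)Q 3/6 ✗ · (4,3)Q 0/5 ✗ · (4,4)P 3/4 ✓
Row 5: (5,0)P 0/4 ✗ · (5,1)Q 3/5 ✗ · (5,3)P 3/4 ✓ · (5,4)P 2/3 ✗
Row 6: (6,1)Q 1/3 ✗ · (6,2)P 1/3 ✗
Unsatisfied: (0,1), (0,3), (1,0), (1,1), (1,2), (1,3), (1,4), (2,0), (2,1), (2,3), (2,4), (3,0), (3,1), (3,2), (4,0), (4,1), (4,3), (5,0), (5,1), (5,4), (6,1), (6,2) — 22 in total.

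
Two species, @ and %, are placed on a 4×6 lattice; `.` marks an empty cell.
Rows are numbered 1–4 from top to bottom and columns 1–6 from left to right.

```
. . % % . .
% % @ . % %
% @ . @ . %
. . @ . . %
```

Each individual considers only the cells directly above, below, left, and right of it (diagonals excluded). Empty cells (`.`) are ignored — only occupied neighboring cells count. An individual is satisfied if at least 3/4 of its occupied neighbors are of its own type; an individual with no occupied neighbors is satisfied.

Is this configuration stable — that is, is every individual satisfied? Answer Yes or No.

No

(1,3)% 1/2 unhappy
(1,4)% 1/1 ok
(2,1)% 2/2 ok
(2,2)% 1/3 unhappy
(2,3)@ 0/2 unhappy
(2,5)% 1/1 ok
(2,6)% 2/2 ok
(3,1)% 1/2 unhappy
(3,2)@ 0/2 unhappy
(3,4)@ 0/0 ok
(3,6)% 2/2 ok
(4,3)@ 0/0 ok
(4,6)% 1/1 ok
For instance (1,3) has only 1/2 same-type neighbors, below 3/4.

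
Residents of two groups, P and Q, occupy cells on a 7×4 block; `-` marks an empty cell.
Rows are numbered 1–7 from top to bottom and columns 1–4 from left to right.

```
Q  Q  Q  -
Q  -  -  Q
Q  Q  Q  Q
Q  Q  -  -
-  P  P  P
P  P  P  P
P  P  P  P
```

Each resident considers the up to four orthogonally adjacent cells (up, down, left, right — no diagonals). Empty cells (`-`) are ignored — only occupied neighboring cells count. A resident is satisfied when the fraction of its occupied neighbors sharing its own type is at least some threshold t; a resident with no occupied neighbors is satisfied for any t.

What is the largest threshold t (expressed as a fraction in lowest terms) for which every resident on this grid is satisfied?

2/3

(1,1)Q 2/2
(1,2)Q 2/2
(1,3)Q 1/1
(2,1)Q 2/2
(2,4)Q 1/1
(3,1)Q 3/3
(3,2)Q 3/3
(3,3)Q 2/2
(3,4)Q 2/2
(4,1)Q 2/2
(4,2)Q 2/3
(5,2)P 2/3
(5,3)P 3/3
(5,4)P 2/2
(6,1)P 2/2
(6,2)P 4/4
(6,3)P 4/4
(6,4)P 3/3
(7,1)P 2/2
(7,2)P 3/3
(7,3)P 3/3
(7,4)P 2/2
The smallest same-type fraction is 2/3 at (4,2), which reduces to 2/3. Any threshold above that leaves this resident unsatisfied.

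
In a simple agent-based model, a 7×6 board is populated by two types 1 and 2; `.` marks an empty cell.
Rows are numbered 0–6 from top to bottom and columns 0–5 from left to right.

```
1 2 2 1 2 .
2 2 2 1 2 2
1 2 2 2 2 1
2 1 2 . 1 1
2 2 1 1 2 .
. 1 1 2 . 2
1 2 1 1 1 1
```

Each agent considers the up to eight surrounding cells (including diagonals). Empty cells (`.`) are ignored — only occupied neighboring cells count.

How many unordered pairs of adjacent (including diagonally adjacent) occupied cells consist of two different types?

Scan each occupied cell's neighbors to the right and below (and the two forward diagonals) so each pair is counted once.
Row 0: 1(0,0)–2(0,1)≠ 1(0,0)–2(1,0)≠ 1(0,0)–2(1,1)≠ 2(0,1)–2(0,2)= 2(0,1)–2(1,1)= 2(0,1)–2(1,2)= 2(0,1)–2(1,0)= 2(0,2)–1(0,3)≠ 2(0,2)–2(1,2)= 2(0,2)–1(1,3)≠ 2(0,2)–2(1,1)= 1(0,3)–2(0,4)≠ 1(0,3)–1(1,3)= 1(0,3)–2(1,4)≠ 1(0,3)–2(1,2)≠ 2(0,4)–2(1,4)= 2(0,4)–2(1,5)= 2(0,4)–1(1,3)≠  → 9/18 unlike.
Row 1: 2(1,0)–2(1,1)= 2(1,0)–1(2,0)≠ 2(1,0)–2(2,1)= 2(1,1)–2(1,2)= 2(1,1)–2(2,1)= 2(1,1)–2(2,2)= 2(1,1)–1(2,0)≠ 2(1,2)–1(1,3)≠ 2(1,2)–2(2,2)= 2(1,2)–2(2,3)= 2(1,2)–2(2,1)= 1(1,3)–2(1,4)≠ 1(1,3)–2(2,3)≠ 1(1,3)–2(2,4)≠ 1(1,3)–2(2,2)≠ 2(1,4)–2(1,5)= 2(1,4)–2(2,4)= 2(1,4)–1(2,5)≠ 2(1,4)–2(2,3)= 2(1,5)–1(2,5)≠ 2(1,5)–2(2,4)=  → 9/21 unlike.
Row 2: 1(2,0)–2(2,1)≠ 1(2,0)–2(3,0)≠ 1(2,0)–1(3,1)= 2(2,1)–2(2,2)= 2(2,1)–1(3,1)≠ 2(2,1)–2(3,2)= 2(2,1)–2(3,0)= 2(2,2)–2(2,3)= 2(2,2)–2(3,2)= 2(2,2)–1(3,1)≠ 2(2,3)–2(2,4)= 2(2,3)–1(3,4)≠ 2(2,3)–2(3,2)= 2(2,4)–1(2,5)≠ 2(2,4)–1(3,4)≠ 2(2,4)–1(3,5)≠ 1(2,5)–1(3,5)= 1(2,5)–1(3,4)=  → 8/18 unlike.
Row 3: 2(3,0)–1(3,1)≠ 2(3,0)–2(4,0)= 2(3,0)–2(4,1)= 1(3,1)–2(3,2)≠ 1(3,1)–2(4,1)≠ 1(3,1)–1(4,2)= 1(3,1)–2(4,0)≠ 2(3,2)–1(4,2)≠ 2(3,2)–1(4,3)≠ 2(3,2)–2(4,1)= 1(3,4)–1(3,5)= 1(3,4)–2(4,4)≠ 1(3,4)–1(4,3)= 1(3,5)–2(4,4)≠  → 8/14 unlike.
Row 4: 2(4,0)–2(4,1)= 2(4,0)–1(5,1)≠ 2(4,1)–1(4,2)≠ 2(4,1)–1(5,1)≠ 2(4,1)–1(5,2)≠ 1(4,2)–1(4,3)= 1(4,2)–1(5,2)= 1(4,2)–2(5,3)≠ 1(4,2)–1(5,1)= 1(4,3)–2(4,4)≠ 1(4,3)–2(5,3)≠ 1(4,3)–1(5,2)= 2(4,4)–2(5,5)= 2(4,4)–2(5,3)=  → 7/14 unlike.
Row 5: 1(5,1)–1(5,2)= 1(5,1)–2(6,1)≠ 1(5,1)–1(6,2)= 1(5,1)–1(6,0)= 1(5,2)–2(5,3)≠ 1(5,2)–1(6,2)= 1(5,2)–1(6,3)= 1(5,2)–2(6,1)≠ 2(5,3)–1(6,3)≠ 2(5,3)–1(6,4)≠ 2(5,3)–1(6,2)≠ 2(5,5)–1(6,5)≠ 2(5,5)–1(6,4)≠  → 8/13 unlike.
Row 6: 1(6,0)–2(6,1)≠ 2(6,1)–1(6,2)≠ 1(6,2)–1(6,3)= 1(6,3)–1(6,4)= 1(6,4)–1(6,5)=  → 2/5 unlike.
Total adjacent occupied pairs: 103; unlike-type pairs: 51.

51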